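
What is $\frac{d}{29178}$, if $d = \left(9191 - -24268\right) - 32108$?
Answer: $\frac{1351}{29178} \approx 0.046302$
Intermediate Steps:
$d = 1351$ ($d = \left(9191 + 24268\right) - 32108 = 33459 - 32108 = 1351$)
$\frac{d}{29178} = \frac{1351}{29178}$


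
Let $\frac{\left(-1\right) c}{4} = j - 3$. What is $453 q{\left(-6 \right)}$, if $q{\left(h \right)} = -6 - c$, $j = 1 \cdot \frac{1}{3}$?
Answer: $-7550$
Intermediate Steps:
$j = \frac{1}{3}$ ($j = 1 \cdot \frac{1}{3} = \frac{1}{3} \approx 0.33333$)
$c = \frac{32}{3}$ ($c = - 4 \left(\frac{1}{3} - 3\right) = \left(-4\right) \left(- \frac{8}{3}\right) = \frac{32}{3} \approx 10.667$)
$q{\left(h \right)} = - \frac{50}{3}$ ($q{\left(h \right)} = -6 - \frac{32}{3} = - \frac{50}{3}$)
$453 q{\left(-6 \right)} = 453 \left(- \frac{50}{3}\right) = -7550$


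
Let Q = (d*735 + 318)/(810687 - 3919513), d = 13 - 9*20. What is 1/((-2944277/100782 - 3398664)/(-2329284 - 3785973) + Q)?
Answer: 478998452233894131/285077467882640387 ≈ 1.6802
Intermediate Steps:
d = -167 (d = 13 - 180 = -167)
Q = 122427/3108826 (Q = (-167*735 + 318)/(810687 - 3919513) = (-122745 + 318)/(-3108826) = -122427*(-1/3108826) = 122427/3108826 ≈ 0.039380)
1/((-2944277/100782 - 3398664)/(-2329284 - 3785973) + Q) = 1/((-2944277/100782 - 3398664)/(-2329284 - 3785973) + 122427/3108826) = 1/((-2944277*1/100782 - 3398664)/(-6115257) + 122427/3108826) = 1/((-2944277/100782 - 3398664)*(-1/6115257) + 122427/3108826) = 1/(-342527099525/100782*(-1/6115257) + 122427/3108826) = 1/(342527099525/616307830974 + 122427/3108826) = 1/(285077467882640387/478998452233894131) = 478998452233894131/285077467882640387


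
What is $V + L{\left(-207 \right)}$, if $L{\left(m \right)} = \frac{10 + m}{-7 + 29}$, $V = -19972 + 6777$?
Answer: $- \frac{290487}{22} \approx -13204.0$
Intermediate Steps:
$V = -13195$
$L{\left(m \right)} = \frac{5}{11} + \frac{m}{22}$ ($L{\left(m \right)} = \frac{10 + m}{22} = \left(10 + m\right) \frac{1}{22} = \frac{5}{11} + \frac{m}{22}$)
$V + L{\left(-207 \right)} = -13195 + \left(\frac{5}{11} + \frac{1}{22} \left(-207\right)\right) = -13195 + \left(\frac{5}{11} - \frac{207}{22}\right) = -13195 - \frac{197}{22} = - \frac{290487}{22}$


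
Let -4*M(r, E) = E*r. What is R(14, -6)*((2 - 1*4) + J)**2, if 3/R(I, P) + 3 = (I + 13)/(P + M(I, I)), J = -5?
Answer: -2695/64 ≈ -42.109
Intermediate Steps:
M(r, E) = -E*r/4
R(I, P) = 3/(-3 + (13 + I)/(P - I**2/4)) (R(I, P) = 3/(-3 + (I + 13)/(P - I*I/4)) = 3/(-3 + (13 + I)/(P - I**2/4)))
R(14, -6)*((2 - 1*4) + J)**2 = (3*(-1*14**2 + 4*(-6))/(52 - 12*(-6) + 3*14**2 + 4*14))*((2 - 1*4) - 5)**2 = (3*(-1*196 - 24)/(52 + 72 + 3*196 + 56))*((2 - 4) - 5)**2 = (3*(-196 - 24)/(52 + 72 + 588 + 56))*(-2 - 5)**2 = (3*(-220)/768)*(-7)**2 = (3*(1/768)*(-220))*49 = -55/64*49 = -2695/64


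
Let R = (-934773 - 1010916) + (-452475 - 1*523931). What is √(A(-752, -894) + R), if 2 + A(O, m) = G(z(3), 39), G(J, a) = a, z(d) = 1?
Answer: I*√2922058 ≈ 1709.4*I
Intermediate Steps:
R = -2922095 (R = -1945689 + (-452475 - 523931) = -1945689 - 976406 = -2922095)
A(O, m) = 37 (A(O, m) = -2 + 39 = 37)
√(A(-752, -894) + R) = √(37 - 2922095) = √(-2922058) = I*√2922058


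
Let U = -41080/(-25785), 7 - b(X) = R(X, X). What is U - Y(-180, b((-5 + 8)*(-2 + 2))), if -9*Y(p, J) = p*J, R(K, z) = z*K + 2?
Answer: -507484/5157 ≈ -98.407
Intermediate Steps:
R(K, z) = 2 + K*z (R(K, z) = K*z + 2 = 2 + K*z)
b(X) = 5 - X² (b(X) = 7 - (2 + X*X) = 7 - (2 + X²) = 7 + (-2 - X²) = 5 - X²)
U = 8216/5157 (U = -41080*(-1/25785) = 8216/5157 ≈ 1.5932)
Y(p, J) = -J*p/9 (Y(p, J) = -p*J/9 = -J*p/9)
U - Y(-180, b((-5 + 8)*(-2 + 2))) = 8216/5157 - (-1)*(5 - ((-5 + 8)*(-2 + 2))²)*(-180)/9 = 8216/5157 - (-1)*(5 - (3*0)²)*(-180)/9 = 8216/5157 - (-1)*(5 - 1*0²)*(-180)/9 = 8216/5157 - (-1)*(5 - 1*0)*(-180)/9 = 8216/5157 - (-1)*(5 + 0)*(-180)/9 = 8216/5157 - (-1)*5*(-180)/9 = 8216/5157 - 1*100 = 8216/5157 - 100 = -507484/5157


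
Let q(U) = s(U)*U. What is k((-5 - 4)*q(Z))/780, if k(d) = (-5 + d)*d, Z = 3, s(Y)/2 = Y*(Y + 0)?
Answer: 39771/130 ≈ 305.93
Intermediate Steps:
s(Y) = 2*Y**2 (s(Y) = 2*(Y*(Y + 0)) = 2*(Y*Y) = 2*Y**2)
q(U) = 2*U**3 (q(U) = (2*U**2)*U = 2*U**3)
k(d) = d*(-5 + d)
k((-5 - 4)*q(Z))/780 = (((-5 - 4)*(2*3**3))*(-5 + (-5 - 4)*(2*3**3)))/780 = ((-18*27)*(-5 - 18*27))*(1/780) = ((-9*54)*(-5 - 9*54))*(1/780) = -486*(-5 - 486)*(1/780) = -486*(-491)*(1/780) = 238626*(1/780) = 39771/130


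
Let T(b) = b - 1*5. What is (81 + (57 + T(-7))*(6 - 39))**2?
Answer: 1971216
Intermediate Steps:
T(b) = -5 + b (T(b) = b - 5 = -5 + b)
(81 + (57 + T(-7))*(6 - 39))**2 = (81 + (57 + (-5 - 7))*(6 - 39))**2 = (81 + (57 - 12)*(-33))**2 = (81 + 45*(-33))**2 = (81 - 1485)**2 = (-1404)**2 = 1971216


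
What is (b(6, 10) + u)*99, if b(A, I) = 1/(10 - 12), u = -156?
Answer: -30987/2 ≈ -15494.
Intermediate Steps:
b(A, I) = -½ (b(A, I) = 1/(-2) = -½)
(b(6, 10) + u)*99 = (-½ - 156)*99 = -313/2*99 = -30987/2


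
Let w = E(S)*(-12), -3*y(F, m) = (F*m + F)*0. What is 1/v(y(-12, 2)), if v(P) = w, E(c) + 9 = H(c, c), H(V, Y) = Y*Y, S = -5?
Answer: -1/192 ≈ -0.0052083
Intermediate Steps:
H(V, Y) = Y²
E(c) = -9 + c²
y(F, m) = 0 (y(F, m) = -(F*m + F)*0/3 = -(F + F*m)*0/3 = -⅓*0 = 0)
w = -192 (w = (-9 + (-5)²)*(-12) = (-9 + 25)*(-12) = 16*(-12) = -192)
v(P) = -192
1/v(y(-12, 2)) = 1/(-192) = -1/192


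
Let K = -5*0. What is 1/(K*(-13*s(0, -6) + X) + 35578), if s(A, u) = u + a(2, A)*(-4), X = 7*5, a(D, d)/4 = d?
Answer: 1/35578 ≈ 2.8107e-5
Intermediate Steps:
a(D, d) = 4*d
X = 35
s(A, u) = u - 16*A (s(A, u) = u + (4*A)*(-4) = u - 16*A)
K = 0
1/(K*(-13*s(0, -6) + X) + 35578) = 1/(0*(-13*(-6 - 16*0) + 35) + 35578) = 1/(0*(-13*(-6 + 0) + 35) + 35578) = 1/(0*(-13*(-6) + 35) + 35578) = 1/(0*(78 + 35) + 35578) = 1/(0*113 + 35578) = 1/(0 + 35578) = 1/35578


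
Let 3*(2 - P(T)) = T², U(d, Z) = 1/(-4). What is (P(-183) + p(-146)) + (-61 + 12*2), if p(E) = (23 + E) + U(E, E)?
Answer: -45285/4 ≈ -11321.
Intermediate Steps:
U(d, Z) = -¼
p(E) = 91/4 + E (p(E) = (23 + E) - ¼ = 91/4 + E)
P(T) = 2 - T²/3
(P(-183) + p(-146)) + (-61 + 12*2) = ((2 - ⅓*(-183)²) + (91/4 - 146)) + (-61 + 12*2) = ((2 - ⅓*33489) - 493/4) + (-61 + 24) = ((2 - 11163) - 493/4) - 37 = (-11161 - 493/4) - 37 = -45137/4 - 37 = -45285/4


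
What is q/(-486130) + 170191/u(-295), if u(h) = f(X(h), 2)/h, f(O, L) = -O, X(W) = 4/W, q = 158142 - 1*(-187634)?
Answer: -3600004548681927/972260 ≈ -3.7027e+9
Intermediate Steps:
q = 345776 (q = 158142 + 187634 = 345776)
u(h) = -4/h² (u(h) = (-4/h)/h = -4/h²)
q/(-486130) + 170191/u(-295) = 345776/(-486130) + 170191/((-4/(-295)²)) = 345776*(-1/486130) + 170191/((-4*1/87025)) = -172888/243065 + 170191/(-4/87025) = -172888/243065 + 170191*(-87025/4) = -172888/243065 - 14810871775/4 = -3600004548681927/972260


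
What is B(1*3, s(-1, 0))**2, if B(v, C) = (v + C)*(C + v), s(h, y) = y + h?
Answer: 16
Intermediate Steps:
s(h, y) = h + y
B(v, C) = (C + v)**2 (B(v, C) = (C + v)*(C + v) = (C + v)**2)
B(1*3, s(-1, 0))**2 = (((-1 + 0) + 1*3)**2)**2 = ((-1 + 3)**2)**2 = (2**2)**2 = 4**2 = 16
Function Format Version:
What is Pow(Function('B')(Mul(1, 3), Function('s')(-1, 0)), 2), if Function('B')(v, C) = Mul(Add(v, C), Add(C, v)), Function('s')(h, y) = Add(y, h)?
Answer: 16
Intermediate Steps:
Function('s')(h, y) = Add(h, y)
Function('B')(v, C) = Pow(Add(C, v), 2) (Function('B')(v, C) = Mul(Add(C, v), Add(C, v)) = Pow(Add(C, v), 2))
Pow(Function('B')(Mul(1, 3), Function('s')(-1, 0)), 2) = Pow(Pow(Add(Add(-1, 0), Mul(1, 3)), 2), 2) = Pow(Pow(Add(-1, 3), 2), 2) = Pow(Pow(2, 2), 2) = Pow(4, 2) = 16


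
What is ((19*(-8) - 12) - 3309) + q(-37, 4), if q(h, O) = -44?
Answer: -3517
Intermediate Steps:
((19*(-8) - 12) - 3309) + q(-37, 4) = ((19*(-8) - 12) - 3309) - 44 = ((-152 - 12) - 3309) - 44 = (-164 - 3309) - 44 = -3473 - 44 = -3517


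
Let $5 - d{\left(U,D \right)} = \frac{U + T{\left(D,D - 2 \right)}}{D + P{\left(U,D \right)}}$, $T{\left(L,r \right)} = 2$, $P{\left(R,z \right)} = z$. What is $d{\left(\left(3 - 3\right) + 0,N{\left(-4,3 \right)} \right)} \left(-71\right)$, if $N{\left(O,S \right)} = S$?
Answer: $- \frac{994}{3} \approx -331.33$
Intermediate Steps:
$d{\left(U,D \right)} = 5 - \frac{2 + U}{2 D}$ ($d{\left(U,D \right)} = 5 - \frac{U + 2}{D + D} = 5 - \frac{2 + U}{2 D}$)
$d{\left(\left(3 - 3\right) + 0,N{\left(-4,3 \right)} \right)} \left(-71\right) = \frac{-2 - \left(\left(3 - 3\right) + 0\right) + 10 \cdot 3}{2 \cdot 3} \left(-71\right) = \frac{1}{2} \cdot \frac{1}{3} \left(-2 - \left(0 + 0\right) + 30\right) \left(-71\right) = \frac{1}{2} \cdot \frac{1}{3} \left(-2 - 0 + 30\right) \left(-71\right) = \frac{1}{2} \cdot \frac{1}{3} \left(-2 + 0 + 30\right) \left(-71\right) = \frac{1}{2} \cdot \frac{1}{3} \cdot 28 \left(-71\right) = \frac{14}{3} \left(-71\right) = - \frac{994}{3}$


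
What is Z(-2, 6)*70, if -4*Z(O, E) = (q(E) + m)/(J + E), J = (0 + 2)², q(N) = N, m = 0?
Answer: -21/2 ≈ -10.500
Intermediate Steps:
J = 4 (J = 2² = 4)
Z(O, E) = -E/(4*(4 + E)) (Z(O, E) = -(E + 0)/(4*(4 + E)) = -E/(4*(4 + E)))
Z(-2, 6)*70 = -1*6/(16 + 4*6)*70 = -1*6/(16 + 24)*70 = -1*6/40*70 = -1*6*1/40*70 = -3/20*70 = -21/2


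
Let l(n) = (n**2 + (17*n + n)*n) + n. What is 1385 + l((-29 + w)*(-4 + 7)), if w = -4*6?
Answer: 481565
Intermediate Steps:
w = -24
l(n) = n + 19*n**2 (l(n) = (n**2 + (18*n)*n) + n = (n**2 + 18*n**2) + n = 19*n**2 + n = n + 19*n**2)
1385 + l((-29 + w)*(-4 + 7)) = 1385 + ((-29 - 24)*(-4 + 7))*(1 + 19*((-29 - 24)*(-4 + 7))) = 1385 + (-53*3)*(1 + 19*(-53*3)) = 1385 - 159*(1 + 19*(-159)) = 1385 - 159*(1 - 3021) = 1385 - 159*(-3020) = 1385 + 480180 = 481565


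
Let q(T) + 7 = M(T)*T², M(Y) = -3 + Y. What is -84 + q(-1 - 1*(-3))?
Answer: -95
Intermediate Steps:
q(T) = -7 + T²*(-3 + T) (q(T) = -7 + (-3 + T)*T² = -7 + T²*(-3 + T))
-84 + q(-1 - 1*(-3)) = -84 + (-7 + (-1 - 1*(-3))²*(-3 + (-1 - 1*(-3)))) = -84 + (-7 + (-1 + 3)²*(-3 + (-1 + 3))) = -84 + (-7 + 2²*(-3 + 2)) = -84 + (-7 + 4*(-1)) = -84 + (-7 - 4) = -84 - 11 = -95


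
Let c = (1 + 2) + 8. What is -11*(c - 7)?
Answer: -44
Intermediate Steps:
c = 11 (c = 3 + 8 = 11)
-11*(c - 7) = -11*(11 - 7) = -11*4 = -44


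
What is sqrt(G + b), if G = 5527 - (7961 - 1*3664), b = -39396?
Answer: I*sqrt(38166) ≈ 195.36*I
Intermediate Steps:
G = 1230 (G = 5527 - (7961 - 3664) = 5527 - 1*4297 = 5527 - 4297 = 1230)
sqrt(G + b) = sqrt(1230 - 39396) = sqrt(-38166) = I*sqrt(38166)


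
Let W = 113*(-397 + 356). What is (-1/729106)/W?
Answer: 1/3377948098 ≈ 2.9604e-10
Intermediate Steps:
W = -4633 (W = 113*(-41) = -4633)
(-1/729106)/W = -1/729106/(-4633) = -1*1/729106*(-1/4633) = -1/729106*(-1/4633) = 1/3377948098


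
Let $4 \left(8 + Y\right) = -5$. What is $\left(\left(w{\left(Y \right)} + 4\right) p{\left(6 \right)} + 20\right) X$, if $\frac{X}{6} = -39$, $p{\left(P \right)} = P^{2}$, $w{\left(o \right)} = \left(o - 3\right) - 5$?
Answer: $106938$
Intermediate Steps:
$Y = - \frac{37}{4}$ ($Y = -8 + \frac{1}{4} \left(-5\right) = -8 - \frac{5}{4} = - \frac{37}{4} \approx -9.25$)
$w{\left(o \right)} = -8 + o$ ($w{\left(o \right)} = \left(-3 + o\right) - 5 = -8 + o$)
$X = -234$ ($X = 6 \left(-39\right) = -234$)
$\left(\left(w{\left(Y \right)} + 4\right) p{\left(6 \right)} + 20\right) X = \left(\left(\left(-8 - \frac{37}{4}\right) + 4\right) 6^{2} + 20\right) \left(-234\right) = \left(\left(- \frac{69}{4} + 4\right) 36 + 20\right) \left(-234\right) = \left(\left(- \frac{53}{4}\right) 36 + 20\right) \left(-234\right) = \left(-477 + 20\right) \left(-234\right) = \left(-457\right) \left(-234\right) = 106938$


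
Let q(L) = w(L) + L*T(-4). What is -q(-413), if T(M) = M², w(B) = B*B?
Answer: -163961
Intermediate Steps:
w(B) = B²
q(L) = L² + 16*L (q(L) = L² + L*(-4)² = L² + L*16 = L² + 16*L)
-q(-413) = -(-413)*(16 - 413) = -(-413)*(-397) = -1*163961 = -163961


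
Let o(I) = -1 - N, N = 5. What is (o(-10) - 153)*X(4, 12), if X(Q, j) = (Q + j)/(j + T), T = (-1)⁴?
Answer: -2544/13 ≈ -195.69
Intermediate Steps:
o(I) = -6 (o(I) = -1 - 1*5 = -1 - 5 = -6)
T = 1
X(Q, j) = (Q + j)/(1 + j) (X(Q, j) = (Q + j)/(j + 1) = (Q + j)/(1 + j))
(o(-10) - 153)*X(4, 12) = (-6 - 153)*((4 + 12)/(1 + 12)) = -159*16/13 = -2544/13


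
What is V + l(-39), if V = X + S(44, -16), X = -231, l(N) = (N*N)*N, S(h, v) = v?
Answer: -59566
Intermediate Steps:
l(N) = N³ (l(N) = N²*N = N³)
V = -247 (V = -231 - 16 = -247)
V + l(-39) = -247 + (-39)³ = -247 - 59319 = -59566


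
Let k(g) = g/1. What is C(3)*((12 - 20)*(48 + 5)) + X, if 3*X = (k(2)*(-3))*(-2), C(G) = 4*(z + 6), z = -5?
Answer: -1692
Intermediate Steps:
C(G) = 4 (C(G) = 4*(-5 + 6) = 4*1 = 4)
k(g) = g (k(g) = g*1 = g)
X = 4 (X = ((2*(-3))*(-2))/3 = (-6*(-2))/3 = (1/3)*12 = 4)
C(3)*((12 - 20)*(48 + 5)) + X = 4*((12 - 20)*(48 + 5)) + 4 = 4*(-8*53) + 4 = 4*(-424) + 4 = -1696 + 4 = -1692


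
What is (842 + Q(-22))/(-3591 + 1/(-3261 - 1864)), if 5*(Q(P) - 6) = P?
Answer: -2161725/9201938 ≈ -0.23492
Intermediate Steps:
Q(P) = 6 + P/5
(842 + Q(-22))/(-3591 + 1/(-3261 - 1864)) = (842 + (6 + (⅕)*(-22)))/(-3591 + 1/(-3261 - 1864)) = (842 + (6 - 22/5))/(-3591 + 1/(-5125)) = (842 + 8/5)/(-3591 - 1/5125) = 4218/(5*(-18403876/5125)) = (4218/5)*(-5125/18403876) = -2161725/9201938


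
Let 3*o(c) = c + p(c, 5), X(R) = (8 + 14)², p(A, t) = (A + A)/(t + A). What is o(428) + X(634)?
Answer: 271632/433 ≈ 627.33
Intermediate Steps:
p(A, t) = 2*A/(A + t) (p(A, t) = (2*A)/(A + t) = 2*A/(A + t))
X(R) = 484 (X(R) = 22² = 484)
o(c) = c/3 + 2*c/(3*(5 + c)) (o(c) = (c + 2*c/(c + 5))/3 = (c + 2*c/(5 + c))/3 = c/3 + 2*c/(3*(5 + c)))
o(428) + X(634) = (⅓)*428*(7 + 428)/(5 + 428) + 484 = (⅓)*428*435/433 + 484 = (⅓)*428*(1/433)*435 + 484 = 62060/433 + 484 = 271632/433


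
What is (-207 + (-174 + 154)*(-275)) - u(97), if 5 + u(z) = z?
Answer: 5201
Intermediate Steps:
u(z) = -5 + z
(-207 + (-174 + 154)*(-275)) - u(97) = (-207 + (-174 + 154)*(-275)) - (-5 + 97) = (-207 - 20*(-275)) - 1*92 = (-207 + 5500) - 92 = 5293 - 92 = 5201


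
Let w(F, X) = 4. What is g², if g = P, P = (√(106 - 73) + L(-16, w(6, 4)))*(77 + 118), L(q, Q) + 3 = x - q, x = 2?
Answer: 9810450 + 1140750*√33 ≈ 1.6364e+7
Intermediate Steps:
L(q, Q) = -1 - q (L(q, Q) = -3 + (2 - q) = -1 - q)
P = 2925 + 195*√33 (P = (√(106 - 73) + (-1 - 1*(-16)))*(77 + 118) = (√33 + (-1 + 16))*195 = (√33 + 15)*195 = (15 + √33)*195 = 2925 + 195*√33 ≈ 4045.2)
g = 2925 + 195*√33 ≈ 4045.2
g² = (2925 + 195*√33)²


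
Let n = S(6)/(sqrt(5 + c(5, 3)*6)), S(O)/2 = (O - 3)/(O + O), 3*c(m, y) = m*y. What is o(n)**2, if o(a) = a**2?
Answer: 1/19600 ≈ 5.1020e-5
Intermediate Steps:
c(m, y) = m*y/3 (c(m, y) = (m*y)/3 = m*y/3)
S(O) = (-3 + O)/O (S(O) = 2*((O - 3)/(O + O)) = 2*((-3 + O)/((2*O))) = 2*((-3 + O)*(1/(2*O))) = 2*((-3 + O)/(2*O)) = (-3 + O)/O)
n = sqrt(35)/70 (n = ((-3 + 6)/6)/(sqrt(5 + ((1/3)*5*3)*6)) = ((1/6)*3)/(sqrt(5 + 5*6)) = 1/(2*(sqrt(5 + 30))) = 1/(2*(sqrt(35))) = (sqrt(35)/35)/2 = sqrt(35)/70 ≈ 0.084515)
o(n)**2 = ((sqrt(35)/70)**2)**2 = (1/140)**2 = 1/19600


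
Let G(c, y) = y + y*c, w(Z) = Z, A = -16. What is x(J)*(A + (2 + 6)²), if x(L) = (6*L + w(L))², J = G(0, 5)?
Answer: 58800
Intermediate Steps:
G(c, y) = y + c*y
J = 5 (J = 5*(1 + 0) = 5*1 = 5)
x(L) = 49*L² (x(L) = (6*L + L)² = (7*L)² = 49*L²)
x(J)*(A + (2 + 6)²) = (49*5²)*(-16 + (2 + 6)²) = (49*25)*(-16 + 8²) = 1225*(-16 + 64) = 1225*48 = 58800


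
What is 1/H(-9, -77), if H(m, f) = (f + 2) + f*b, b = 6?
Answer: -1/537 ≈ -0.0018622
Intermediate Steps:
H(m, f) = 2 + 7*f (H(m, f) = (f + 2) + f*6 = (2 + f) + 6*f = 2 + 7*f)
1/H(-9, -77) = 1/(2 + 7*(-77)) = 1/(2 - 539) = 1/(-537) = -1/537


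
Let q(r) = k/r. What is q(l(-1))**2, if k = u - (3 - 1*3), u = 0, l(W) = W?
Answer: 0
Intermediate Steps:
k = 0 (k = 0 - (3 - 1*3) = 0 - (3 - 3) = 0 - 1*0 = 0 + 0 = 0)
q(r) = 0 (q(r) = 0/r = 0)
q(l(-1))**2 = 0**2 = 0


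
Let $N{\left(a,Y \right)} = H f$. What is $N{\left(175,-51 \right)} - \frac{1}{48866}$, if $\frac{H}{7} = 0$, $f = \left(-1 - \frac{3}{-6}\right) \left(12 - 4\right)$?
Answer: $- \frac{1}{48866} \approx -2.0464 \cdot 10^{-5}$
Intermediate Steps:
$f = -4$ ($f = \left(-1 - - \frac{1}{2}\right) 8 = \left(-1 + \frac{1}{2}\right) 8 = \left(- \frac{1}{2}\right) 8 = -4$)
$H = 0$ ($H = 7 \cdot 0 = 0$)
$N{\left(a,Y \right)} = 0$ ($N{\left(a,Y \right)} = 0 \left(-4\right) = 0$)
$N{\left(175,-51 \right)} - \frac{1}{48866} = 0 - \frac{1}{48866} = - \frac{1}{48866}$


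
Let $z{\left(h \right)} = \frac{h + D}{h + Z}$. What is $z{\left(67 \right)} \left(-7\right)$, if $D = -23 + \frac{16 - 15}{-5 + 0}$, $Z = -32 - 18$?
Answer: $- \frac{1533}{85} \approx -18.035$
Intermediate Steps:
$Z = -50$ ($Z = -32 - 18 = -50$)
$D = - \frac{116}{5}$ ($D = -23 + \frac{16 - 15}{-5} = -23 + 1 \left(- \frac{1}{5}\right) = -23 - \frac{1}{5} = - \frac{116}{5} \approx -23.2$)
$z{\left(h \right)} = \frac{- \frac{116}{5} + h}{-50 + h}$ ($z{\left(h \right)} = \frac{h - \frac{116}{5}}{h - 50} = \frac{- \frac{116}{5} + h}{-50 + h}$)
$z{\left(67 \right)} \left(-7\right) = \frac{- \frac{116}{5} + 67}{-50 + 67} \left(-7\right) = \frac{1}{17} \cdot \frac{219}{5} \left(-7\right) = \frac{219}{85} \left(-7\right) = - \frac{1533}{85}$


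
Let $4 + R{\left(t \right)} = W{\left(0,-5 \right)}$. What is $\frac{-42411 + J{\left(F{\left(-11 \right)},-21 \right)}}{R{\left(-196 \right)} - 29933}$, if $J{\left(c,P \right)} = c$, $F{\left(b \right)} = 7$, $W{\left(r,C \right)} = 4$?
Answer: $\frac{42404}{29933} \approx 1.4166$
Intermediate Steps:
$R{\left(t \right)} = 0$ ($R{\left(t \right)} = -4 + 4 = 0$)
$\frac{-42411 + J{\left(F{\left(-11 \right)},-21 \right)}}{R{\left(-196 \right)} - 29933} = \frac{-42411 + 7}{0 - 29933} = - \frac{42404}{-29933} = \left(-42404\right) \left(- \frac{1}{29933}\right) = \frac{42404}{29933}$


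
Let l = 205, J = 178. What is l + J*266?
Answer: 47553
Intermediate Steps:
l + J*266 = 205 + 178*266 = 205 + 47348 = 47553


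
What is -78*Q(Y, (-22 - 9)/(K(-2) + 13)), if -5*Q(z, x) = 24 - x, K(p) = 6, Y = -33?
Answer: 37986/95 ≈ 399.85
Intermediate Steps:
Q(z, x) = -24/5 + x/5 (Q(z, x) = -(24 - x)/5 = -24/5 + x/5)
-78*Q(Y, (-22 - 9)/(K(-2) + 13)) = -78*(-24/5 + ((-22 - 9)/(6 + 13))/5) = -78*(-24/5 + (-31/19)/5) = -78*(-24/5 + (-31*1/19)/5) = -78*(-24/5 + (⅕)*(-31/19)) = -78*(-24/5 - 31/95) = -78*(-487/95) = 37986/95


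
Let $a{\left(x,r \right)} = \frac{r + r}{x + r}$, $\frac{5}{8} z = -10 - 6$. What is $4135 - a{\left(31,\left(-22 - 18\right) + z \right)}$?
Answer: $\frac{714699}{173} \approx 4131.2$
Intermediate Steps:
$z = - \frac{128}{5}$ ($z = \frac{8 \left(-10 - 6\right)}{5} = \frac{8}{5} \left(-16\right) = - \frac{128}{5} \approx -25.6$)
$a{\left(x,r \right)} = \frac{2 r}{r + x}$
$4135 - a{\left(31,\left(-22 - 18\right) + z \right)} = 4135 - \frac{2 \left(\left(-22 - 18\right) - \frac{128}{5}\right)}{\left(\left(-22 - 18\right) - \frac{128}{5}\right) + 31} = 4135 - \frac{2 \left(-40 - \frac{128}{5}\right)}{\left(-40 - \frac{128}{5}\right) + 31} = 4135 - 2 \left(- \frac{328}{5}\right) \frac{1}{- \frac{328}{5} + 31} = 4135 - 2 \left(- \frac{328}{5}\right) \frac{1}{- \frac{173}{5}} = 4135 - 2 \left(- \frac{328}{5}\right) \left(- \frac{5}{173}\right) = 4135 - \frac{656}{173} = \frac{714699}{173}$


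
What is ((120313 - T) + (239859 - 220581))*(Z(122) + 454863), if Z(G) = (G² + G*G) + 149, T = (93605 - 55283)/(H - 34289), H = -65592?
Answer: 6759058235666540/99881 ≈ 6.7671e+10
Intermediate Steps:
T = -38322/99881 (T = (93605 - 55283)/(-65592 - 34289) = 38322/(-99881) = 38322*(-1/99881) = -38322/99881 ≈ -0.38368)
Z(G) = 149 + 2*G² (Z(G) = (G² + G²) + 149 = 2*G² + 149 = 149 + 2*G²)
((120313 - T) + (239859 - 220581))*(Z(122) + 454863) = ((120313 - 1*(-38322/99881)) + (239859 - 220581))*((149 + 2*122²) + 454863) = ((120313 + 38322/99881) + 19278)*((149 + 2*14884) + 454863) = (12017021075/99881 + 19278)*((149 + 29768) + 454863) = 13942526993*(29917 + 454863)/99881 = (13942526993/99881)*484780 = 6759058235666540/99881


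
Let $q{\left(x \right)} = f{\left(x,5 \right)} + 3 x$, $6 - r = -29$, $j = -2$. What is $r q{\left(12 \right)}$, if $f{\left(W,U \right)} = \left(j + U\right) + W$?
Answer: $1785$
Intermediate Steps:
$r = 35$ ($r = 6 - -29 = 6 + 29 = 35$)
$f{\left(W,U \right)} = -2 + U + W$ ($f{\left(W,U \right)} = \left(-2 + U\right) + W = -2 + U + W$)
$q{\left(x \right)} = 3 + 4 x$ ($q{\left(x \right)} = \left(-2 + 5 + x\right) + 3 x = \left(3 + x\right) + 3 x = 3 + 4 x$)
$r q{\left(12 \right)} = 35 \left(3 + 4 \cdot 12\right) = 35 \left(3 + 48\right) = 35 \cdot 51 = 1785$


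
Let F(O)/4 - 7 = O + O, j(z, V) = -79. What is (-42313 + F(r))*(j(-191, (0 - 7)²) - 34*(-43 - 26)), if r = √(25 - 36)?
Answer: -95860095 + 18136*I*√11 ≈ -9.586e+7 + 60150.0*I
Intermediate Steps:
r = I*√11 (r = √(-11) = I*√11 ≈ 3.3166*I)
F(O) = 28 + 8*O (F(O) = 28 + 4*(O + O) = 28 + 4*(2*O) = 28 + 8*O)
(-42313 + F(r))*(j(-191, (0 - 7)²) - 34*(-43 - 26)) = (-42313 + (28 + 8*(I*√11)))*(-79 - 34*(-43 - 26)) = (-42313 + (28 + 8*I*√11))*(-79 - 34*(-69)) = (-42285 + 8*I*√11)*(-79 + 2346) = (-42285 + 8*I*√11)*2267 = -95860095 + 18136*I*√11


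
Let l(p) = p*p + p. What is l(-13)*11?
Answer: 1716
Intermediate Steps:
l(p) = p + p² (l(p) = p² + p = p + p²)
l(-13)*11 = -13*(1 - 13)*11 = -13*(-12)*11 = 156*11 = 1716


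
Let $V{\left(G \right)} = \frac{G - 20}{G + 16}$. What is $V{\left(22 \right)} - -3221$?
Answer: $\frac{61200}{19} \approx 3221.1$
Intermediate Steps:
$V{\left(G \right)} = \frac{-20 + G}{16 + G}$
$V{\left(22 \right)} - -3221 = \frac{-20 + 22}{16 + 22} - -3221 = \frac{1}{38} \cdot 2 + 3221 = \frac{1}{19} + 3221 = \frac{61200}{19}$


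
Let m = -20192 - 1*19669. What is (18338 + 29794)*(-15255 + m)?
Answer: -2652843312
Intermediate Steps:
m = -39861 (m = -20192 - 19669 = -39861)
(18338 + 29794)*(-15255 + m) = (18338 + 29794)*(-15255 - 39861) = 48132*(-55116) = -2652843312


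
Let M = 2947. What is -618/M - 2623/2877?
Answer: -1358281/1211217 ≈ -1.1214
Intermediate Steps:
-618/M - 2623/2877 = -618/2947 - 2623/2877 = -1358281/1211217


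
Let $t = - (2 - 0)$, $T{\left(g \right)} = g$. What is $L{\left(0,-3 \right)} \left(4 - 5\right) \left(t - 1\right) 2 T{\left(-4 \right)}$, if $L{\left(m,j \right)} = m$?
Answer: $0$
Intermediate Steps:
$t = -2$ ($t = - (2 + 0) = \left(-1\right) 2 = -2$)
$L{\left(0,-3 \right)} \left(4 - 5\right) \left(t - 1\right) 2 T{\left(-4 \right)} = 0 \left(4 - 5\right) \left(-2 - 1\right) 2 \left(-4\right) = 0 \left(- \left(-3\right) 2\right) \left(-4\right) = 0 \left(\left(-1\right) \left(-6\right)\right) \left(-4\right) = 0 \cdot 6 \left(-4\right) = 0 \left(-4\right) = 0$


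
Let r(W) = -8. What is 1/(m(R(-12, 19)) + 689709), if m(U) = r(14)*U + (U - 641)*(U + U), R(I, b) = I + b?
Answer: 1/680777 ≈ 1.4689e-6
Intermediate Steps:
m(U) = -8*U + 2*U*(-641 + U) (m(U) = -8*U + (U - 641)*(U + U) = -8*U + (-641 + U)*(2*U) = -8*U + 2*U*(-641 + U))
1/(m(R(-12, 19)) + 689709) = 1/(2*(-12 + 19)*(-645 + (-12 + 19)) + 689709) = 1/(2*7*(-645 + 7) + 689709) = 1/(2*7*(-638) + 689709) = 1/(-8932 + 689709) = 1/680777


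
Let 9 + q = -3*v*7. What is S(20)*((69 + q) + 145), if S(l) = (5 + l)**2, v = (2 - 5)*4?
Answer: 285625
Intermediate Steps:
v = -12 (v = -3*4 = -12)
q = 243 (q = -9 - 3*(-12)*7 = -9 + 36*7 = -9 + 252 = 243)
S(20)*((69 + q) + 145) = (5 + 20)**2*((69 + 243) + 145) = 25**2*(312 + 145) = 625*457 = 285625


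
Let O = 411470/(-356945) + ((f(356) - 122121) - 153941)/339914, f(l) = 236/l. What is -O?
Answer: 4243575670275/2159684728594 ≈ 1.9649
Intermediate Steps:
O = -4243575670275/2159684728594 (O = 411470/(-356945) + ((236/356 - 122121) - 153941)/339914 = 411470*(-1/356945) + ((236*(1/356) - 122121) - 153941)*(1/339914) = -82294/71389 + ((59/89 - 122121) - 153941)*(1/339914) = -82294/71389 + (-10868710/89 - 153941)*(1/339914) = -82294/71389 - 24569459/89*1/339914 = -82294/71389 - 24569459/30252346 = -4243575670275/2159684728594 ≈ -1.9649)
-O = -1*(-4243575670275/2159684728594) = 4243575670275/2159684728594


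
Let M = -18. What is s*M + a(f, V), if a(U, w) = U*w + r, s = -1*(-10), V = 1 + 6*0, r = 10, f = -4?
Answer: -174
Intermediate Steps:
V = 1 (V = 1 + 0 = 1)
s = 10
a(U, w) = 10 + U*w (a(U, w) = U*w + 10 = 10 + U*w)
s*M + a(f, V) = 10*(-18) + (10 - 4*1) = -180 + (10 - 4) = -180 + 6 = -174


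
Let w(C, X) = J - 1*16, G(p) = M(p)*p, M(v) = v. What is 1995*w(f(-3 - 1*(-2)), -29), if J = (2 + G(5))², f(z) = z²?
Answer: 1422435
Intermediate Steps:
G(p) = p² (G(p) = p*p = p²)
J = 729 (J = (2 + 5²)² = (2 + 25)² = 27² = 729)
w(C, X) = 713 (w(C, X) = 729 - 1*16 = 729 - 16 = 713)
1995*w(f(-3 - 1*(-2)), -29) = 1995*713 = 1422435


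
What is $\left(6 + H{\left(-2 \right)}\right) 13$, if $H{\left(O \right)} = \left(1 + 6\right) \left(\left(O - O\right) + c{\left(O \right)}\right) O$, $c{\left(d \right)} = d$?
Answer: $442$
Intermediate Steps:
$H{\left(O \right)} = 7 O^{2}$ ($H{\left(O \right)} = \left(1 + 6\right) \left(\left(O - O\right) + O\right) O = 7 \left(0 + O\right) O = 7 O O = 7 O^{2}$)
$\left(6 + H{\left(-2 \right)}\right) 13 = \left(6 + 7 \left(-2\right)^{2}\right) 13 = \left(6 + 7 \cdot 4\right) 13 = \left(6 + 28\right) 13 = 34 \cdot 13 = 442$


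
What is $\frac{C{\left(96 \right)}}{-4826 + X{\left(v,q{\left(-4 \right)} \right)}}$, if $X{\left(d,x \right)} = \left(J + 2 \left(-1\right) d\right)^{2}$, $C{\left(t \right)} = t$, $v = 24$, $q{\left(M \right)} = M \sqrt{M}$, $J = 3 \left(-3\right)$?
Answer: $- \frac{96}{1577} \approx -0.060875$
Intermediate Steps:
$J = -9$
$q{\left(M \right)} = M^{\frac{3}{2}}$
$X{\left(d,x \right)} = \left(-9 - 2 d\right)^{2}$ ($X{\left(d,x \right)} = \left(-9 + 2 \left(-1\right) d\right)^{2} = \left(-9 - 2 d\right)^{2}$)
$\frac{C{\left(96 \right)}}{-4826 + X{\left(v,q{\left(-4 \right)} \right)}} = \frac{96}{-4826 + \left(9 + 2 \cdot 24\right)^{2}} = \frac{96}{-4826 + \left(9 + 48\right)^{2}} = \frac{96}{-4826 + 57^{2}} = \frac{96}{-4826 + 3249} = \frac{96}{-1577} = 96 \left(- \frac{1}{1577}\right) = - \frac{96}{1577}$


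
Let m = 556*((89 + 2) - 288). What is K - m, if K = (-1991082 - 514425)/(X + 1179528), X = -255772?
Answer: 101178336685/923756 ≈ 1.0953e+5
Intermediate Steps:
m = -109532 (m = 556*(91 - 288) = 556*(-197) = -109532)
K = -2505507/923756 (K = (-1991082 - 514425)/(-255772 + 1179528) = -2505507/923756 ≈ -2.7123)
K - m = -2505507/923756 - 1*(-109532) = -2505507/923756 + 109532 = 101178336685/923756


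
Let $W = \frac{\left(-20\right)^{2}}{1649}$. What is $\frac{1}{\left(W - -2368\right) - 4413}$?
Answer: $- \frac{1649}{3371805} \approx -0.00048906$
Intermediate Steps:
$W = \frac{400}{1649}$ ($W = 400 \cdot \frac{1}{1649} = \frac{400}{1649} \approx 0.24257$)
$\frac{1}{\left(W - -2368\right) - 4413} = \frac{1}{\left(\frac{400}{1649} - -2368\right) - 4413} = \frac{1}{\left(\frac{400}{1649} + 2368\right) - 4413} = \frac{1}{\frac{3905232}{1649} - 4413} = \frac{1}{- \frac{3371805}{1649}} = - \frac{1649}{3371805}$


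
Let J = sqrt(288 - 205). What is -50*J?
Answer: -50*sqrt(83) ≈ -455.52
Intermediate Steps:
J = sqrt(83) ≈ 9.1104
-50*J = -50*sqrt(83)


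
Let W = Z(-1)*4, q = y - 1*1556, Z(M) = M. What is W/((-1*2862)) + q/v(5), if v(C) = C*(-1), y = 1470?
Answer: 123076/7155 ≈ 17.201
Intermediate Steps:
q = -86 (q = 1470 - 1*1556 = 1470 - 1556 = -86)
W = -4 (W = -1*4 = -4)
v(C) = -C
W/((-1*2862)) + q/v(5) = -4/((-1*2862)) - 86/((-1*5)) = -4/(-2862) - 86/(-5) = -4*(-1/2862) - 86*(-⅕) = 2/1431 + 86/5 = 123076/7155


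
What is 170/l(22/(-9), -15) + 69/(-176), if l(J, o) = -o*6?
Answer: 2371/1584 ≈ 1.4968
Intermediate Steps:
l(J, o) = -6*o
170/l(22/(-9), -15) + 69/(-176) = 170/((-6*(-15))) + 69/(-176) = 170/90 + 69*(-1/176) = 170*(1/90) - 69/176 = 17/9 - 69/176 = 2371/1584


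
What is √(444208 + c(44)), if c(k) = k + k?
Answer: 2*√111074 ≈ 666.56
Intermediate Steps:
c(k) = 2*k
√(444208 + c(44)) = √(444208 + 2*44) = √(444208 + 88) = √444296 = 2*√111074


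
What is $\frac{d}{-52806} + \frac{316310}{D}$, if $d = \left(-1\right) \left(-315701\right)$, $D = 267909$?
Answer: $- \frac{22625357783}{4715734218} \approx -4.7978$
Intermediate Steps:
$d = 315701$
$\frac{d}{-52806} + \frac{316310}{D} = \frac{315701}{-52806} + \frac{316310}{267909} = 315701 \left(- \frac{1}{52806}\right) + 316310 \cdot \frac{1}{267909} = - \frac{315701}{52806} + \frac{316310}{267909} = - \frac{22625357783}{4715734218}$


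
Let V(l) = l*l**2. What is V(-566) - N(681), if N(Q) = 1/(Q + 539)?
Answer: -221212225121/1220 ≈ -1.8132e+8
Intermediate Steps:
N(Q) = 1/(539 + Q)
V(l) = l**3
V(-566) - N(681) = (-566)**3 - 1/(539 + 681) = -181321496 - 1/1220 = -221212225121/1220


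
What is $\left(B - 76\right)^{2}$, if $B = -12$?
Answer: $7744$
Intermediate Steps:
$\left(B - 76\right)^{2} = \left(-12 - 76\right)^{2} = \left(-88\right)^{2} = 7744$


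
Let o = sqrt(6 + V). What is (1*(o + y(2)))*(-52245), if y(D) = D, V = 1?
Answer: -104490 - 52245*sqrt(7) ≈ -2.4272e+5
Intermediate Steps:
o = sqrt(7) (o = sqrt(6 + 1) = sqrt(7) ≈ 2.6458)
(1*(o + y(2)))*(-52245) = (1*(sqrt(7) + 2))*(-52245) = (1*(2 + sqrt(7)))*(-52245) = (2 + sqrt(7))*(-52245) = -104490 - 52245*sqrt(7)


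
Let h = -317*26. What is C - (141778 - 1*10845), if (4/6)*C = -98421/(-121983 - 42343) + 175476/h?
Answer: -177374403859177/1354374892 ≈ -1.3096e+5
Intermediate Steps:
h = -8242
C = -42036124941/1354374892 (C = 3*(-98421/(-121983 - 42343) + 175476/(-8242))/2 = 3*(-98421/(-164326) + 175476*(-1/8242))/2 = 3*(-98421*(-1/164326) - 87738/4121)/2 = 3*(98421/164326 - 87738/4121)/2 = (3/2)*(-14012041647/677187446) = -42036124941/1354374892 ≈ -31.037)
C - (141778 - 1*10845) = -42036124941/1354374892 - (141778 - 1*10845) = -42036124941/1354374892 - (141778 - 10845) = -42036124941/1354374892 - 1*130933 = -42036124941/1354374892 - 130933 = -177374403859177/1354374892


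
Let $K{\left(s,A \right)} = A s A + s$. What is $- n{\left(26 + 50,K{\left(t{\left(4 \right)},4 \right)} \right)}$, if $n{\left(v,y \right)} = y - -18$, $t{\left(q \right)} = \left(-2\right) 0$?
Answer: $-18$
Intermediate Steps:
$t{\left(q \right)} = 0$
$K{\left(s,A \right)} = s + s A^{2}$ ($K{\left(s,A \right)} = s A^{2} + s = s + s A^{2}$)
$n{\left(v,y \right)} = 18 + y$ ($n{\left(v,y \right)} = y + 18 = 18 + y$)
$- n{\left(26 + 50,K{\left(t{\left(4 \right)},4 \right)} \right)} = - (18 + 0 \left(1 + 4^{2}\right)) = - (18 + 0 \left(1 + 16\right)) = - (18 + 0 \cdot 17) = - (18 + 0) = \left(-1\right) 18 = -18$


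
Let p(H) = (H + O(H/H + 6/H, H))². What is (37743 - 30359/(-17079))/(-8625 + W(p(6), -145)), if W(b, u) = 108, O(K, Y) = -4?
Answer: -644643056/145461843 ≈ -4.4317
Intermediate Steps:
p(H) = (-4 + H)² (p(H) = (H - 4)² = (-4 + H)²)
(37743 - 30359/(-17079))/(-8625 + W(p(6), -145)) = (37743 - 30359/(-17079))/(-8625 + 108) = (37743 - 30359*(-1/17079))/(-8517) = (37743 + 30359/17079)*(-1/8517) = (644643056/17079)*(-1/8517) = -644643056/145461843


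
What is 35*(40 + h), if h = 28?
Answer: 2380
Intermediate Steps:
35*(40 + h) = 35*(40 + 28) = 35*68 = 2380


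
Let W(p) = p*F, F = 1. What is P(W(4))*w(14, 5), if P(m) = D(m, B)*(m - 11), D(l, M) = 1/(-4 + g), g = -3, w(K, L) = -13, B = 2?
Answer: -13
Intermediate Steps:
D(l, M) = -⅐ (D(l, M) = 1/(-4 - 3) = 1/(-7) = -⅐)
W(p) = p (W(p) = p*1 = p)
P(m) = 11/7 - m/7 (P(m) = -(m - 11)/7 = -(-11 + m)/7 = 11/7 - m/7)
P(W(4))*w(14, 5) = (11/7 - ⅐*4)*(-13) = (11/7 - 4/7)*(-13) = 1*(-13) = -13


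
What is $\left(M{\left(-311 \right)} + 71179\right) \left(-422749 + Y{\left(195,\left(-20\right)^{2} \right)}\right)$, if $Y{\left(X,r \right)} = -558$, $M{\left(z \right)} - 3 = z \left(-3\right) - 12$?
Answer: $-30521704621$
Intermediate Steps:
$M{\left(z \right)} = -9 - 3 z$ ($M{\left(z \right)} = 3 + \left(z \left(-3\right) - 12\right) = 3 - \left(12 + 3 z\right) = -9 - 3 z$)
$\left(M{\left(-311 \right)} + 71179\right) \left(-422749 + Y{\left(195,\left(-20\right)^{2} \right)}\right) = \left(\left(-9 - -933\right) + 71179\right) \left(-422749 - 558\right) = \left(\left(-9 + 933\right) + 71179\right) \left(-423307\right) = \left(924 + 71179\right) \left(-423307\right) = 72103 \left(-423307\right) = -30521704621$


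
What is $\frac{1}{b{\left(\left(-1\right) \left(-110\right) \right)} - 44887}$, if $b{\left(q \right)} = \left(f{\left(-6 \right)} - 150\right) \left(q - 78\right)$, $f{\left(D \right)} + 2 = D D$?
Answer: $- \frac{1}{48599} \approx -2.0577 \cdot 10^{-5}$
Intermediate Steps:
$f{\left(D \right)} = -2 + D^{2}$ ($f{\left(D \right)} = -2 + D D = -2 + D^{2}$)
$b{\left(q \right)} = 9048 - 116 q$ ($b{\left(q \right)} = \left(\left(-2 + \left(-6\right)^{2}\right) - 150\right) \left(q - 78\right) = \left(\left(-2 + 36\right) - 150\right) \left(-78 + q\right) = \left(34 - 150\right) \left(-78 + q\right) = - 116 \left(-78 + q\right) = 9048 - 116 q$)
$\frac{1}{b{\left(\left(-1\right) \left(-110\right) \right)} - 44887} = \frac{1}{\left(9048 - 116 \left(\left(-1\right) \left(-110\right)\right)\right) - 44887} = \frac{1}{\left(9048 - 12760\right) - 44887} = \frac{1}{-3712 - 44887} = \frac{1}{-48599} = - \frac{1}{48599}$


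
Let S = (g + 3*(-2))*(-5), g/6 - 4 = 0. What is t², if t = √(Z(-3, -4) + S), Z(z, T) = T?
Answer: -94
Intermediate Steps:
g = 24 (g = 24 + 6*0 = 24 + 0 = 24)
S = -90 (S = (24 + 3*(-2))*(-5) = (24 - 6)*(-5) = 18*(-5) = -90)
t = I*√94 (t = √(-4 - 90) = √(-94) = I*√94 ≈ 9.6954*I)
t² = (I*√94)² = -94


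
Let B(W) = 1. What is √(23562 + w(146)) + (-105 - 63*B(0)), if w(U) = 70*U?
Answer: -168 + √33782 ≈ 15.799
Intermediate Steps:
√(23562 + w(146)) + (-105 - 63*B(0)) = √(23562 + 70*146) + (-105 - 63*1) = √(23562 + 10220) + (-105 - 63) = √33782 - 168 = -168 + √33782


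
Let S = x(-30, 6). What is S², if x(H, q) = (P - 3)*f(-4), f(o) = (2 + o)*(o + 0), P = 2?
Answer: 64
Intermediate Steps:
f(o) = o*(2 + o) (f(o) = (2 + o)*o = o*(2 + o))
x(H, q) = -8 (x(H, q) = (2 - 3)*(-4*(2 - 4)) = -(-4)*(-2) = -1*8 = -8)
S = -8
S² = (-8)² = 64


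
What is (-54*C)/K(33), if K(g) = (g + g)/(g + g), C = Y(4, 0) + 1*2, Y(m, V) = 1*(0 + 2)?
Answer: -216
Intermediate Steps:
Y(m, V) = 2 (Y(m, V) = 1*2 = 2)
C = 4 (C = 2 + 1*2 = 2 + 2 = 4)
K(g) = 1 (K(g) = (2*g)/((2*g)) = (2*g)*(1/(2*g)) = 1)
(-54*C)/K(33) = -54*4/1 = -216*1 = -216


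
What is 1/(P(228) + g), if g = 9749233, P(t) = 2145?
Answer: 1/9751378 ≈ 1.0255e-7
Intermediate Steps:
1/(P(228) + g) = 1/(2145 + 9749233) = 1/9751378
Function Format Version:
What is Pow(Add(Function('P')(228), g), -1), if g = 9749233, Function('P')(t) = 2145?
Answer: Rational(1, 9751378) ≈ 1.0255e-7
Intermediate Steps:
Pow(Add(Function('P')(228), g), -1) = Pow(Add(2145, 9749233), -1) = Pow(9751378, -1) = Rational(1, 9751378)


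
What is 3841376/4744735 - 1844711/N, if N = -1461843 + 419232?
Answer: 12757725719321/4946912903085 ≈ 2.5789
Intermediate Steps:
N = -1042611
3841376/4744735 - 1844711/N = 3841376/4744735 - 1844711/(-1042611) = 3841376*(1/4744735) - 1844711*(-1/1042611) = 3841376/4744735 + 1844711/1042611 = 12757725719321/4946912903085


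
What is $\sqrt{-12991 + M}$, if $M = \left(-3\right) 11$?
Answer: $4 i \sqrt{814} \approx 114.12 i$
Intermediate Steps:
$M = -33$
$\sqrt{-12991 + M} = \sqrt{-12991 - 33} = \sqrt{-13024} = 4 i \sqrt{814}$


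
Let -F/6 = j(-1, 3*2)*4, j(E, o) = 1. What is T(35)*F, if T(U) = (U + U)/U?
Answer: -48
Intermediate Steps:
T(U) = 2 (T(U) = (2*U)/U = 2)
F = -24 (F = -6*4 = -24)
T(35)*F = 2*(-24) = -48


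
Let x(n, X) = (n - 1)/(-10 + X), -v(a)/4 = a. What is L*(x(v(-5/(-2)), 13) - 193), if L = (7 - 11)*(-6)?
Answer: -4720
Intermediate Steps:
v(a) = -4*a
x(n, X) = (-1 + n)/(-10 + X)
L = 24 (L = -4*(-6) = 24)
L*(x(v(-5/(-2)), 13) - 193) = 24*((-1 - (-20)/(-2))/(-10 + 13) - 193) = 24*((-1 - (-20)*(-1)/2)/3 - 193) = 24*((-1 - 4*5/2)/3 - 193) = 24*((-1 - 10)/3 - 193) = 24*((⅓)*(-11) - 193) = 24*(-11/3 - 193) = 24*(-590/3) = -4720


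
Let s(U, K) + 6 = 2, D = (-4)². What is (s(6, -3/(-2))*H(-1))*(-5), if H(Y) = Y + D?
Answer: 300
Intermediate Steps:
D = 16
s(U, K) = -4 (s(U, K) = -6 + 2 = -4)
H(Y) = 16 + Y (H(Y) = Y + 16 = 16 + Y)
(s(6, -3/(-2))*H(-1))*(-5) = -4*(16 - 1)*(-5) = -4*15*(-5) = -60*(-5) = 300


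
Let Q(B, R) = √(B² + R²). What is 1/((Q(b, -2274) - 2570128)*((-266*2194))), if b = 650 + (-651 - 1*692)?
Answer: 642532/963756683942393159 + 15*√25117/3855026735769572636 ≈ 6.6731e-13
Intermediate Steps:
b = -693 (b = 650 + (-651 - 692) = 650 - 1343 = -693)
1/((Q(b, -2274) - 2570128)*((-266*2194))) = 1/((√((-693)² + (-2274)²) - 2570128)*((-266*2194))) = 1/(√(480249 + 5171076) - 2570128*(-583604)) = -1/583604/(√5651325 - 2570128) = -1/583604/(15*√25117 - 2570128) = -1/583604/(-2570128 + 15*√25117) = -1/(583604*(-2570128 + 15*√25117))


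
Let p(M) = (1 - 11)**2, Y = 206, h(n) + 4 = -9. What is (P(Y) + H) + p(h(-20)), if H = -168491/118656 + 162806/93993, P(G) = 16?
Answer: 432403203167/3717611136 ≈ 116.31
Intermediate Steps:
h(n) = -13 (h(n) = -4 - 9 = -13)
H = 1160311391/3717611136 (H = -168491*1/118656 + 162806*(1/93993) = -168491/118656 + 162806/93993 = 1160311391/3717611136 ≈ 0.31211)
p(M) = 100 (p(M) = (-10)**2 = 100)
(P(Y) + H) + p(h(-20)) = (16 + 1160311391/3717611136) + 100 = 60642089567/3717611136 + 100 = 432403203167/3717611136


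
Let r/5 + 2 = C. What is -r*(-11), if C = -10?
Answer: -660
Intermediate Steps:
r = -60 (r = -10 + 5*(-10) = -10 - 50 = -60)
-r*(-11) = -1*(-60)*(-11) = 60*(-11) = -660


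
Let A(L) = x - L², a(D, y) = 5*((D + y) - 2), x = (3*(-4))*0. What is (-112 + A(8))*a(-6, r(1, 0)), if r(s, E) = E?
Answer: 7040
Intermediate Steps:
x = 0 (x = -12*0 = 0)
a(D, y) = -10 + 5*D + 5*y (a(D, y) = 5*(-2 + D + y) = -10 + 5*D + 5*y)
A(L) = -L² (A(L) = 0 - L² = -L²)
(-112 + A(8))*a(-6, r(1, 0)) = (-112 - 1*8²)*(-10 + 5*(-6) + 5*0) = (-112 - 1*64)*(-10 - 30 + 0) = (-112 - 64)*(-40) = -176*(-40) = 7040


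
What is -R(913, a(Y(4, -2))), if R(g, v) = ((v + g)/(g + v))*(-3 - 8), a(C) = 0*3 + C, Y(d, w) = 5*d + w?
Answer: 11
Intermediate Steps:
Y(d, w) = w + 5*d
a(C) = C (a(C) = 0 + C = C)
R(g, v) = -11 (R(g, v) = ((g + v)/(g + v))*(-11) = 1*(-11) = -11)
-R(913, a(Y(4, -2))) = -1*(-11) = 11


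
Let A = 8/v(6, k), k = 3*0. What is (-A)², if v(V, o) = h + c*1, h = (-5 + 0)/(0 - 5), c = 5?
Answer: 16/9 ≈ 1.7778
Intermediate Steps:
k = 0
h = 1 (h = -5/(-5) = -5*(-⅕) = 1)
v(V, o) = 6 (v(V, o) = 1 + 5*1 = 1 + 5 = 6)
A = 4/3 (A = 8/6 = 8*(⅙) = 4/3 ≈ 1.3333)
(-A)² = (-1*4/3)² = (-4/3)² = 16/9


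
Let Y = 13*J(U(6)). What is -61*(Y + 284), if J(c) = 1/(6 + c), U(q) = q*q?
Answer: -728401/42 ≈ -17343.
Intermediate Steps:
U(q) = q**2
Y = 13/42 (Y = 13/(6 + 6**2) = 13/(6 + 36) = 13/42 ≈ 0.30952)
-61*(Y + 284) = -61*(13/42 + 284) = -61*11941/42 = -728401/42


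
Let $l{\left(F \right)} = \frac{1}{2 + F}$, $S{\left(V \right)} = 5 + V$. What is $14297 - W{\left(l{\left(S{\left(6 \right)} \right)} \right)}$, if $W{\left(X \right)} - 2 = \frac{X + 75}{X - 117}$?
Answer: $\frac{1358086}{95} \approx 14296.0$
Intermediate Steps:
$W{\left(X \right)} = 2 + \frac{75 + X}{-117 + X}$ ($W{\left(X \right)} = 2 + \frac{X + 75}{X - 117} = 2 + \frac{75 + X}{-117 + X}$)
$14297 - W{\left(l{\left(S{\left(6 \right)} \right)} \right)} = 14297 - \frac{3 \left(-53 + \frac{1}{2 + \left(5 + 6\right)}\right)}{-117 + \frac{1}{2 + \left(5 + 6\right)}} = 14297 - \frac{3 \left(-53 + \frac{1}{2 + 11}\right)}{-117 + \frac{1}{2 + 11}} = 14297 - \frac{3 \left(-53 + \frac{1}{13}\right)}{-117 + \frac{1}{13}} = 14297 - 3 \frac{1}{- \frac{1520}{13}} \left(- \frac{688}{13}\right) = 14297 - 3 \left(- \frac{13}{1520}\right) \left(- \frac{688}{13}\right) = 14297 - \frac{129}{95} = \frac{1358086}{95}$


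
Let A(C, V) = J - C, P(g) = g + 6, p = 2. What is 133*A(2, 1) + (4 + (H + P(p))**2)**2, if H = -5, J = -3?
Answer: -496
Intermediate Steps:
P(g) = 6 + g
A(C, V) = -3 - C
133*A(2, 1) + (4 + (H + P(p))**2)**2 = 133*(-3 - 1*2) + (4 + (-5 + (6 + 2))**2)**2 = 133*(-3 - 2) + (4 + (-5 + 8)**2)**2 = 133*(-5) + (4 + 3**2)**2 = -665 + (4 + 9)**2 = -665 + 13**2 = -665 + 169 = -496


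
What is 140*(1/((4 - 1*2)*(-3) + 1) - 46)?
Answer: -6468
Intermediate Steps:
140*(1/((4 - 1*2)*(-3) + 1) - 46) = 140*(1/((4 - 2)*(-3) + 1) - 46) = 140*(1/(2*(-3) + 1) - 46) = 140*(1/(-6 + 1) - 46) = 140*(1/(-5) - 46) = 140*(-1/5 - 46) = 140*(-231/5) = -6468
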